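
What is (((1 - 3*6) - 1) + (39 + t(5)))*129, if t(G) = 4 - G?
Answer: 2580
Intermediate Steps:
(((1 - 3*6) - 1) + (39 + t(5)))*129 = (((1 - 3*6) - 1) + (39 + (4 - 1*5)))*129 = (((1 - 18) - 1) + (39 + (4 - 5)))*129 = ((-17 - 1) + (39 - 1))*129 = (-18 + 38)*129 = 20*129 = 2580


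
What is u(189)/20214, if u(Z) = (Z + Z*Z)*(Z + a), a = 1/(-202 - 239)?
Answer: 7918060/23583 ≈ 335.75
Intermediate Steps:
a = -1/441 (a = 1/(-441) = -1/441 ≈ -0.0022676)
u(Z) = (-1/441 + Z)*(Z + Z²) (u(Z) = (Z + Z*Z)*(Z - 1/441) = (Z + Z²)*(-1/441 + Z) = (-1/441 + Z)*(Z + Z²))
u(189)/20214 = ((1/441)*189*(-1 + 440*189 + 441*189²))/20214 = ((1/441)*189*(-1 + 83160 + 441*35721))*(1/20214) = ((1/441)*189*(-1 + 83160 + 15752961))*(1/20214) = ((1/441)*189*15836120)*(1/20214) = (47508360/7)*(1/20214) = 7918060/23583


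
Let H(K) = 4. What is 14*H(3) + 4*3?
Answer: 68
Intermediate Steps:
14*H(3) + 4*3 = 14*4 + 4*3 = 56 + 12 = 68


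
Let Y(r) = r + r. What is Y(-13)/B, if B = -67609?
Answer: 26/67609 ≈ 0.00038456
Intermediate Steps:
Y(r) = 2*r
Y(-13)/B = (2*(-13))/(-67609) = -26*(-1/67609) = 26/67609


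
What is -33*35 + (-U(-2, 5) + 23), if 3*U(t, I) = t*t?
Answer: -3400/3 ≈ -1133.3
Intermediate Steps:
U(t, I) = t**2/3 (U(t, I) = (t*t)/3 = t**2/3)
-33*35 + (-U(-2, 5) + 23) = -33*35 + (-(-2)**2/3 + 23) = -1155 + (-4/3 + 23) = -1155 + 65/3 = -3400/3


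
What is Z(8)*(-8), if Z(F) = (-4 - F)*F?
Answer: 768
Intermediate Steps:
Z(F) = F*(-4 - F)
Z(8)*(-8) = -1*8*(4 + 8)*(-8) = -1*8*12*(-8) = -96*(-8) = 768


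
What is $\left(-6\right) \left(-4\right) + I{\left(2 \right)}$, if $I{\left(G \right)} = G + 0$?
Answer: $26$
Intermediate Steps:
$I{\left(G \right)} = G$
$\left(-6\right) \left(-4\right) + I{\left(2 \right)} = \left(-6\right) \left(-4\right) + 2 = 24 + 2 = 26$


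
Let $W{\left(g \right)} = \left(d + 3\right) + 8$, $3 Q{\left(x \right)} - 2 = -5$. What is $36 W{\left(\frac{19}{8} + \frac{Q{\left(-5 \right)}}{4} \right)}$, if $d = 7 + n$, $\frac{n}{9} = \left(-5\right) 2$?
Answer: $-2592$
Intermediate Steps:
$n = -90$ ($n = 9 \left(\left(-5\right) 2\right) = 9 \left(-10\right) = -90$)
$d = -83$ ($d = 7 - 90 = -83$)
$Q{\left(x \right)} = -1$ ($Q{\left(x \right)} = \frac{2}{3} + \frac{1}{3} \left(-5\right) = \frac{2}{3} - \frac{5}{3} = -1$)
$W{\left(g \right)} = -72$ ($W{\left(g \right)} = \left(-83 + 3\right) + 8 = -80 + 8 = -72$)
$36 W{\left(\frac{19}{8} + \frac{Q{\left(-5 \right)}}{4} \right)} = 36 \left(-72\right) = -2592$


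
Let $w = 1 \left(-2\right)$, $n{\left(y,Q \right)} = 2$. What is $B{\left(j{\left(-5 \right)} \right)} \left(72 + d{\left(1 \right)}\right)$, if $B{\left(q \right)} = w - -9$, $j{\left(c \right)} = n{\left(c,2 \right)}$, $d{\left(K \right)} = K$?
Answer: $511$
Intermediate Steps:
$w = -2$
$j{\left(c \right)} = 2$
$B{\left(q \right)} = 7$ ($B{\left(q \right)} = -2 - -9 = -2 + 9 = 7$)
$B{\left(j{\left(-5 \right)} \right)} \left(72 + d{\left(1 \right)}\right) = 7 \left(72 + 1\right) = 7 \cdot 73 = 511$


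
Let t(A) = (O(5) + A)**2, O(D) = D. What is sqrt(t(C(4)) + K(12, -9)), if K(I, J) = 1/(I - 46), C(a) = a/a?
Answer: sqrt(41582)/34 ≈ 5.9976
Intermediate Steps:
C(a) = 1
t(A) = (5 + A)**2
K(I, J) = 1/(-46 + I)
sqrt(t(C(4)) + K(12, -9)) = sqrt((5 + 1)**2 + 1/(-46 + 12)) = sqrt(6**2 + 1/(-34)) = sqrt(36 - 1/34) = sqrt(1223/34) = sqrt(41582)/34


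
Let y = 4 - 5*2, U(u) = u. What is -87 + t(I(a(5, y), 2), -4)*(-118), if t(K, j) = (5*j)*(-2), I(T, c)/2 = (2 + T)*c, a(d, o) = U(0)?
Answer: -4807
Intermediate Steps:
y = -6 (y = 4 - 10 = -6)
a(d, o) = 0
I(T, c) = 2*c*(2 + T) (I(T, c) = 2*((2 + T)*c) = 2*(c*(2 + T)) = 2*c*(2 + T))
t(K, j) = -10*j
-87 + t(I(a(5, y), 2), -4)*(-118) = -87 - 10*(-4)*(-118) = -87 + 40*(-118) = -87 - 4720 = -4807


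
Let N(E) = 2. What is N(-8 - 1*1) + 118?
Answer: 120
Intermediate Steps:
N(-8 - 1*1) + 118 = 2 + 118 = 120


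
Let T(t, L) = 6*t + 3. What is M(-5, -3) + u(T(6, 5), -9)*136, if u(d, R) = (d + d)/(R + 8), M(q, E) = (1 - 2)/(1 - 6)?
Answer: -53039/5 ≈ -10608.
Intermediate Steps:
T(t, L) = 3 + 6*t
M(q, E) = 1/5 (M(q, E) = -1/(-5) = -1*(-1/5) = 1/5)
u(d, R) = 2*d/(8 + R) (u(d, R) = (2*d)/(8 + R) = 2*d/(8 + R))
M(-5, -3) + u(T(6, 5), -9)*136 = 1/5 + (2*(3 + 6*6)/(8 - 9))*136 = 1/5 + (2*(3 + 36)/(-1))*136 = 1/5 + (2*39*(-1))*136 = 1/5 - 78*136 = 1/5 - 10608 = -53039/5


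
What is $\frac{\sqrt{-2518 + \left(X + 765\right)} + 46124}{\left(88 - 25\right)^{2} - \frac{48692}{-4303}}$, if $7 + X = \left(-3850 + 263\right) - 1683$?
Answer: $\frac{198471572}{17127299} + \frac{4303 i \sqrt{7030}}{17127299} \approx 11.588 + 0.021065 i$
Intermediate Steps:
$X = -5277$ ($X = -7 + \left(\left(-3850 + 263\right) - 1683\right) = -7 - 5270 = -5277$)
$\frac{\sqrt{-2518 + \left(X + 765\right)} + 46124}{\left(88 - 25\right)^{2} - \frac{48692}{-4303}} = \frac{\sqrt{-2518 + \left(-5277 + 765\right)} + 46124}{\left(88 - 25\right)^{2} - \frac{48692}{-4303}} = \frac{\sqrt{-2518 - 4512} + 46124}{\left(88 - 25\right)^{2} - - \frac{48692}{4303}} = \frac{\sqrt{-7030} + 46124}{63^{2} + \frac{48692}{4303}} = \frac{i \sqrt{7030} + 46124}{3969 + \frac{48692}{4303}} = \frac{46124 + i \sqrt{7030}}{\frac{17127299}{4303}} = \left(46124 + i \sqrt{7030}\right) \frac{4303}{17127299} = \frac{198471572}{17127299} + \frac{4303 i \sqrt{7030}}{17127299}$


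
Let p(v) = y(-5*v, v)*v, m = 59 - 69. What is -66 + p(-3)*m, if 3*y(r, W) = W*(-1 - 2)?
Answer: 24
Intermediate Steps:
m = -10
y(r, W) = -W (y(r, W) = (W*(-1 - 2))/3 = (W*(-3))/3 = (-3*W)/3 = -W)
p(v) = -v² (p(v) = (-v)*v = -v²)
-66 + p(-3)*m = -66 - 1*(-3)²*(-10) = -66 - 1*9*(-10) = -66 - 9*(-10) = -66 + 90 = 24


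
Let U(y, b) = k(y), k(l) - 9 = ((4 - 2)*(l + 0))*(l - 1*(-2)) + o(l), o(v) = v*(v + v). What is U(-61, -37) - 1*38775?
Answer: -24126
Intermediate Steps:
o(v) = 2*v² (o(v) = v*(2*v) = 2*v²)
k(l) = 9 + 2*l² + 2*l*(2 + l) (k(l) = 9 + (((4 - 2)*(l + 0))*(l - 1*(-2)) + 2*l²) = 9 + ((2*l)*(l + 2) + 2*l²) = 9 + ((2*l)*(2 + l) + 2*l²) = 9 + (2*l*(2 + l) + 2*l²) = 9 + (2*l² + 2*l*(2 + l)) = 9 + 2*l² + 2*l*(2 + l))
U(y, b) = 9 + 4*y + 4*y²
U(-61, -37) - 1*38775 = (9 + 4*(-61) + 4*(-61)²) - 1*38775 = (9 - 244 + 4*3721) - 38775 = (9 - 244 + 14884) - 38775 = 14649 - 38775 = -24126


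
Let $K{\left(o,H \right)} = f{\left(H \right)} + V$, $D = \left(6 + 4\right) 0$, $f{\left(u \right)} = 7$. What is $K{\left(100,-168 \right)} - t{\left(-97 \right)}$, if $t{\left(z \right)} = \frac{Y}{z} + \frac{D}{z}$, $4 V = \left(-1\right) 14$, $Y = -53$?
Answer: $\frac{573}{194} \approx 2.9536$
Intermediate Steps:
$V = - \frac{7}{2}$ ($V = \frac{\left(-1\right) 14}{4} = \frac{1}{4} \left(-14\right) = - \frac{7}{2} \approx -3.5$)
$D = 0$ ($D = 10 \cdot 0 = 0$)
$t{\left(z \right)} = - \frac{53}{z}$ ($t{\left(z \right)} = - \frac{53}{z} + \frac{0}{z} = - \frac{53}{z} + 0 = - \frac{53}{z}$)
$K{\left(o,H \right)} = \frac{7}{2}$ ($K{\left(o,H \right)} = 7 - \frac{7}{2} = \frac{7}{2}$)
$K{\left(100,-168 \right)} - t{\left(-97 \right)} = \frac{7}{2} - - \frac{53}{-97} = \frac{7}{2} - \left(-53\right) \left(- \frac{1}{97}\right) = \frac{7}{2} - \frac{53}{97} = \frac{573}{194}$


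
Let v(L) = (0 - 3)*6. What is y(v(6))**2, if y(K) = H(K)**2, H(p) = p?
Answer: 104976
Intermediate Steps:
v(L) = -18 (v(L) = -3*6 = -18)
y(K) = K**2
y(v(6))**2 = ((-18)**2)**2 = 324**2 = 104976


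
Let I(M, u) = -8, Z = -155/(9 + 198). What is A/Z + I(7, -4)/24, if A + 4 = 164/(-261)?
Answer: 78857/13485 ≈ 5.8478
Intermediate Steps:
Z = -155/207 ≈ -0.74879
A = -1208/261 (A = -4 + 164/(-261) = -4 + 164*(-1/261) = -4 - 164/261 = -1208/261 ≈ -4.6283)
A/Z + I(7, -4)/24 = -1208/(261*(-155/207)) - 8/24 = -1208/261*(-207/155) - 8*1/24 = 27784/4495 - ⅓ = 78857/13485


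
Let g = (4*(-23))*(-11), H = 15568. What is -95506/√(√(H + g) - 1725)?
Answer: 95506*I/√(1725 - 2*√4145) ≈ 2390.5*I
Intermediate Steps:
g = 1012 (g = -92*(-11) = 1012)
-95506/√(√(H + g) - 1725) = -95506/√(√(15568 + 1012) - 1725) = -95506/√(√16580 - 1725) = -95506/√(2*√4145 - 1725) = -95506/√(-1725 + 2*√4145)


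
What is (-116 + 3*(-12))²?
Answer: 23104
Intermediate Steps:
(-116 + 3*(-12))² = (-116 - 36)² = (-152)² = 23104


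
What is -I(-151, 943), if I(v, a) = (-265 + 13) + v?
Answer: 403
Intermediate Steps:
I(v, a) = -252 + v
-I(-151, 943) = -(-252 - 151) = -1*(-403) = 403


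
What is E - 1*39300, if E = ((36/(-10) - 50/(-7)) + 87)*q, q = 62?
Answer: -1179022/35 ≈ -33686.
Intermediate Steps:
E = 196478/35 (E = ((36/(-10) - 50/(-7)) + 87)*62 = ((36*(-⅒) - 50*(-⅐)) + 87)*62 = ((-18/5 + 50/7) + 87)*62 = (124/35 + 87)*62 = (3169/35)*62 = 196478/35 ≈ 5613.7)
E - 1*39300 = 196478/35 - 1*39300 = 196478/35 - 39300 = -1179022/35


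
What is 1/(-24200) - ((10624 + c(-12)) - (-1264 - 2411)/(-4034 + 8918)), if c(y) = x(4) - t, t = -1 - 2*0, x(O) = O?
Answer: -9517880387/895400 ≈ -10630.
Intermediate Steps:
t = -1 (t = -1 + 0 = -1)
c(y) = 5 (c(y) = 4 - 1*(-1) = 4 + 1 = 5)
1/(-24200) - ((10624 + c(-12)) - (-1264 - 2411)/(-4034 + 8918)) = 1/(-24200) - ((10624 + 5) - (-1264 - 2411)/(-4034 + 8918)) = -1/24200 - (10629 - (-3675)/4884) = -1/24200 - (10629 - 1*(-1225/1628)) = -1/24200 - (10629 + 1225/1628) = -1/24200 - 1*17305237/1628 = -1/24200 - 17305237/1628 = -9517880387/895400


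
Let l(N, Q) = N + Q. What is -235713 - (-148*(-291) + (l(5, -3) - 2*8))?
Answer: -278767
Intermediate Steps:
-235713 - (-148*(-291) + (l(5, -3) - 2*8)) = -235713 - (-148*(-291) + ((5 - 3) - 2*8)) = -235713 - (43068 + (2 - 16)) = -235713 - (43068 - 14) = -235713 - 1*43054 = -235713 - 43054 = -278767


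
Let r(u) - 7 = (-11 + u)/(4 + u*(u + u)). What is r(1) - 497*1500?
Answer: -2236484/3 ≈ -7.4550e+5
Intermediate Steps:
r(u) = 7 + (-11 + u)/(4 + 2*u**2) (r(u) = 7 + (-11 + u)/(4 + u*(u + u)) = 7 + (-11 + u)/(4 + u*(2*u)) = 7 + (-11 + u)/(4 + 2*u**2))
r(1) - 497*1500 = (17 + 1 + 14*1**2)/(2*(2 + 1**2)) - 497*1500 = (17 + 1 + 14*1)/(2*(2 + 1)) - 745500 = (1/2)*(17 + 1 + 14)/3 - 745500 = (1/2)*(1/3)*32 - 745500 = 16/3 - 745500 = -2236484/3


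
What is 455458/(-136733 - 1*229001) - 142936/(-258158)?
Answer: -16325892835/23604289493 ≈ -0.69165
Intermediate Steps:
455458/(-136733 - 1*229001) - 142936/(-258158) = 455458/(-136733 - 229001) - 142936*(-1/258158) = 455458/(-365734) + 71468/129079 = 455458*(-1/365734) + 71468/129079 = -227729/182867 + 71468/129079 = -16325892835/23604289493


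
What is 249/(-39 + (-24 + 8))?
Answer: -249/55 ≈ -4.5273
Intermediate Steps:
249/(-39 + (-24 + 8)) = 249/(-39 - 16) = 249/(-55) = 249*(-1/55) = -249/55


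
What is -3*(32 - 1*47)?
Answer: 45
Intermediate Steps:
-3*(32 - 1*47) = -3*(32 - 47) = -3*(-15) = 45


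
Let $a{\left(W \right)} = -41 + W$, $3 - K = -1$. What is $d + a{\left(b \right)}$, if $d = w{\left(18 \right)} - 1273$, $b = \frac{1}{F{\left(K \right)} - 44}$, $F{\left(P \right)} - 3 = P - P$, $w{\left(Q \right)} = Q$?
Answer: $- \frac{53137}{41} \approx -1296.0$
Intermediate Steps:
$K = 4$ ($K = 3 - -1 = 3 + 1 = 4$)
$F{\left(P \right)} = 3$ ($F{\left(P \right)} = 3 + \left(P - P\right) = 3 + 0 = 3$)
$b = - \frac{1}{41}$ ($b = \frac{1}{3 - 44} = \frac{1}{-41} = - \frac{1}{41} \approx -0.02439$)
$d = -1255$ ($d = 18 - 1273 = -1255$)
$d + a{\left(b \right)} = -1255 - \frac{1682}{41} = - \frac{53137}{41}$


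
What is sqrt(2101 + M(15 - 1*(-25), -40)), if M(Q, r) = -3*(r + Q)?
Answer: sqrt(2101) ≈ 45.837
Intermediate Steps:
M(Q, r) = -3*Q - 3*r (M(Q, r) = -3*(Q + r) = -3*Q - 3*r)
sqrt(2101 + M(15 - 1*(-25), -40)) = sqrt(2101 + (-3*(15 - 1*(-25)) - 3*(-40))) = sqrt(2101 + (-3*(15 + 25) + 120)) = sqrt(2101 + (-3*40 + 120)) = sqrt(2101 + (-120 + 120)) = sqrt(2101 + 0) = sqrt(2101)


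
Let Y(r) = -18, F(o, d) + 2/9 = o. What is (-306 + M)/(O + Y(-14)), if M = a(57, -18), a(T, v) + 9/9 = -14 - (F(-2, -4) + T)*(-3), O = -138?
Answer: 235/234 ≈ 1.0043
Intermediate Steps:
F(o, d) = -2/9 + o
a(T, v) = -65/3 + 3*T (a(T, v) = -1 + (-14 - ((-2/9 - 2) + T)*(-3)) = -1 + (-14 - (-20/9 + T)*(-3)) = -1 + (-14 - (20/3 - 3*T)) = -1 + (-14 + (-20/3 + 3*T)) = -1 + (-62/3 + 3*T) = -65/3 + 3*T)
M = 448/3 (M = -65/3 + 3*57 = -65/3 + 171 = 448/3 ≈ 149.33)
(-306 + M)/(O + Y(-14)) = (-306 + 448/3)/(-138 - 18) = -470/3/(-156) = -470/3*(-1/156) = 235/234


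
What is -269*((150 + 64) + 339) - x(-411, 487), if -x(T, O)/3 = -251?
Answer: -149510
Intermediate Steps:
x(T, O) = 753 (x(T, O) = -3*(-251) = 753)
-269*((150 + 64) + 339) - x(-411, 487) = -269*((150 + 64) + 339) - 1*753 = -269*(214 + 339) - 753 = -269*553 - 753 = -148757 - 753 = -149510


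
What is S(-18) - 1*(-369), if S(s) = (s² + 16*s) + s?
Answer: 387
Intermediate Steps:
S(s) = s² + 17*s
S(-18) - 1*(-369) = -18*(17 - 18) - 1*(-369) = -18*(-1) + 369 = 18 + 369 = 387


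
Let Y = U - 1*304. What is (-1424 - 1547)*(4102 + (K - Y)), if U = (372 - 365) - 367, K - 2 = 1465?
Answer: -18518243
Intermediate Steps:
K = 1467 (K = 2 + 1465 = 1467)
U = -360 (U = 7 - 367 = -360)
Y = -664 (Y = -360 - 1*304 = -360 - 304 = -664)
(-1424 - 1547)*(4102 + (K - Y)) = (-1424 - 1547)*(4102 + (1467 - 1*(-664))) = -2971*(4102 + (1467 + 664)) = -2971*(4102 + 2131) = -2971*6233 = -18518243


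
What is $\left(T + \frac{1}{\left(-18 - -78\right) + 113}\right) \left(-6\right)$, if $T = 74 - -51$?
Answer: $- \frac{129756}{173} \approx -750.04$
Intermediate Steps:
$T = 125$ ($T = 74 + 51 = 125$)
$\left(T + \frac{1}{\left(-18 - -78\right) + 113}\right) \left(-6\right) = \left(125 + \frac{1}{\left(-18 - -78\right) + 113}\right) \left(-6\right) = \left(125 + \frac{1}{\left(-18 + 78\right) + 113}\right) \left(-6\right) = \left(125 + \frac{1}{60 + 113}\right) \left(-6\right) = \left(125 + \frac{1}{173}\right) \left(-6\right) = \frac{21626}{173} \left(-6\right) = - \frac{129756}{173}$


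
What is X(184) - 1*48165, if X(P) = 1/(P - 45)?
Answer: -6694934/139 ≈ -48165.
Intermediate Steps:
X(P) = 1/(-45 + P)
X(184) - 1*48165 = 1/(-45 + 184) - 1*48165 = 1/139 - 48165 = -6694934/139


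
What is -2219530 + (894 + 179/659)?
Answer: -1462080945/659 ≈ -2.2186e+6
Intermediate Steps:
-2219530 + (894 + 179/659) = -2219530 + 589325/659 = -1462080945/659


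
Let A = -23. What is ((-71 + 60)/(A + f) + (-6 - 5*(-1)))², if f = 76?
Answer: 4096/2809 ≈ 1.4582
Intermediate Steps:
((-71 + 60)/(A + f) + (-6 - 5*(-1)))² = ((-71 + 60)/(-23 + 76) + (-6 - 5*(-1)))² = (-11/53 + (-6 + 5))² = (-11*1/53 - 1)² = (-11/53 - 1)² = (-64/53)² = 4096/2809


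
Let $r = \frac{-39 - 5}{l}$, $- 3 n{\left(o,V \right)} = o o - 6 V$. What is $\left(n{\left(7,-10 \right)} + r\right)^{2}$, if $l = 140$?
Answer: $\frac{14807104}{11025} \approx 1343.0$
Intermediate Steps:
$n{\left(o,V \right)} = 2 V - \frac{o^{2}}{3}$ ($n{\left(o,V \right)} = - \frac{o o - 6 V}{3} = - \frac{o^{2} - 6 V}{3} = 2 V - \frac{o^{2}}{3}$)
$r = - \frac{11}{35}$ ($r = \frac{-39 - 5}{140} = \left(-39 - 5\right) \frac{1}{140} = \left(-44\right) \frac{1}{140} = - \frac{11}{35} \approx -0.31429$)
$\left(n{\left(7,-10 \right)} + r\right)^{2} = \left(\left(2 \left(-10\right) - \frac{7^{2}}{3}\right) - \frac{11}{35}\right)^{2} = \left(\left(-20 - \frac{49}{3}\right) - \frac{11}{35}\right)^{2} = \left(- \frac{109}{3} - \frac{11}{35}\right)^{2} = \left(- \frac{3848}{105}\right)^{2} = \frac{14807104}{11025}$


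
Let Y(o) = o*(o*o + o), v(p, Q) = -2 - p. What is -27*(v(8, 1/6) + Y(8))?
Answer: -15282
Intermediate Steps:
Y(o) = o*(o + o²) (Y(o) = o*(o² + o) = o*(o + o²))
-27*(v(8, 1/6) + Y(8)) = -27*((-2 - 1*8) + 8²*(1 + 8)) = -27*((-2 - 8) + 64*9) = -27*(-10 + 576) = -27*566 = -15282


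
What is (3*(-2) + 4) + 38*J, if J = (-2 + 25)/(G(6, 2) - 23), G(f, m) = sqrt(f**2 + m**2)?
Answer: -21080/489 - 1748*sqrt(10)/489 ≈ -54.412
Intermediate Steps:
J = 23/(-23 + 2*sqrt(10)) (J = (-2 + 25)/(sqrt(6**2 + 2**2) - 23) = 23/(sqrt(36 + 4) - 23) = 23/(sqrt(40) - 23) = 23/(2*sqrt(10) - 23) = 23/(-23 + 2*sqrt(10)) ≈ -1.3793)
(3*(-2) + 4) + 38*J = (3*(-2) + 4) + 38*(-529/489 - 46*sqrt(10)/489) = (-6 + 4) + (-20102/489 - 1748*sqrt(10)/489) = -2 + (-20102/489 - 1748*sqrt(10)/489) = -21080/489 - 1748*sqrt(10)/489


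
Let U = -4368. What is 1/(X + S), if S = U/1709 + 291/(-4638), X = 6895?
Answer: 2642114/18210457329 ≈ 0.00014509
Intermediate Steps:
S = -6918701/2642114 (S = -4368/1709 + 291/(-4638) = -4368*1/1709 + 291*(-1/4638) = -4368/1709 - 97/1546 = -6918701/2642114 ≈ -2.6186)
1/(X + S) = 1/(6895 - 6918701/2642114) = 1/(18210457329/2642114) = 2642114/18210457329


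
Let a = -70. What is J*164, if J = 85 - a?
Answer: 25420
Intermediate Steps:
J = 155 (J = 85 - 1*(-70) = 85 + 70 = 155)
J*164 = 155*164 = 25420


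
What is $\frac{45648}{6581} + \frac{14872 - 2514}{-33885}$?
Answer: $\frac{1465454482}{222997185} \approx 6.5716$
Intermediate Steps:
$\frac{45648}{6581} + \frac{14872 - 2514}{-33885} = 45648 \cdot \frac{1}{6581} + 12358 \left(- \frac{1}{33885}\right) = \frac{45648}{6581} - \frac{12358}{33885} = \frac{1465454482}{222997185}$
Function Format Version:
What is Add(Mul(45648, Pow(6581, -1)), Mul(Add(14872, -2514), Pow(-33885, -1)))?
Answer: Rational(1465454482, 222997185) ≈ 6.5716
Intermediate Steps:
Add(Mul(45648, Pow(6581, -1)), Mul(Add(14872, -2514), Pow(-33885, -1))) = Add(Mul(45648, Rational(1, 6581)), Mul(12358, Rational(-1, 33885))) = Add(Rational(45648, 6581), Rational(-12358, 33885)) = Rational(1465454482, 222997185)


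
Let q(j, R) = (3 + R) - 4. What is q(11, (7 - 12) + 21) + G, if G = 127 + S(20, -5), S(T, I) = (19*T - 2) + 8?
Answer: 528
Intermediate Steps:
S(T, I) = 6 + 19*T (S(T, I) = (-2 + 19*T) + 8 = 6 + 19*T)
q(j, R) = -1 + R
G = 513 (G = 127 + (6 + 19*20) = 127 + (6 + 380) = 127 + 386 = 513)
q(11, (7 - 12) + 21) + G = (-1 + ((7 - 12) + 21)) + 513 = (-1 + (-5 + 21)) + 513 = (-1 + 16) + 513 = 15 + 513 = 528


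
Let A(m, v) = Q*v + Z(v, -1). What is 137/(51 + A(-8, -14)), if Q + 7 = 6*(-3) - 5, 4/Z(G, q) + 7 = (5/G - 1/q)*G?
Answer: 548/1883 ≈ 0.29103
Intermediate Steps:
Z(G, q) = 4/(-7 + G*(-1/q + 5/G)) (Z(G, q) = 4/(-7 + (5/G - 1/q)*G) = 4/(-7 + (-1/q + 5/G)*G) = 4/(-7 + G*(-1/q + 5/G)))
Q = -30 (Q = -7 + (6*(-3) - 5) = -7 + (-18 - 5) = -7 - 23 = -30)
A(m, v) = -30*v + 4/(-2 + v) (A(m, v) = -30*v - 4*(-1)/(v + 2*(-1)) = -30*v - 4*(-1)/(v - 2) = -30*v - 4*(-1)/(-2 + v) = -30*v + 4/(-2 + v))
137/(51 + A(-8, -14)) = 137/(51 + 2*(2 - 15*(-14)*(-2 - 14))/(-2 - 14)) = 137/(51 + 2*(2 - 15*(-14)*(-16))/(-16)) = 137/(51 + 2*(-1/16)*(2 - 3360)) = 137/(51 + 2*(-1/16)*(-3358)) = 137/(51 + 1679/4) = 137/(1883/4) = (4/1883)*137 = 548/1883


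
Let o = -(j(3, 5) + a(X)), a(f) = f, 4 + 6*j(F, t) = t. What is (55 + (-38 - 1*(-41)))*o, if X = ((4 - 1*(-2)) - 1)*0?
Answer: -29/3 ≈ -9.6667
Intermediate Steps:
j(F, t) = -⅔ + t/6
X = 0 (X = ((4 + 2) - 1)*0 = (6 - 1)*0 = 5*0 = 0)
o = -⅙ (o = -((-⅔ + (⅙)*5) + 0) = -((-⅔ + ⅚) + 0) = -(⅙ + 0) = -1*⅙ = -⅙ ≈ -0.16667)
(55 + (-38 - 1*(-41)))*o = (55 + (-38 - 1*(-41)))*(-⅙) = (55 + (-38 + 41))*(-⅙) = (55 + 3)*(-⅙) = 58*(-⅙) = -29/3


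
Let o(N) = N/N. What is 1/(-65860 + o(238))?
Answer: -1/65859 ≈ -1.5184e-5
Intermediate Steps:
o(N) = 1
1/(-65860 + o(238)) = 1/(-65860 + 1) = 1/(-65859) = -1/65859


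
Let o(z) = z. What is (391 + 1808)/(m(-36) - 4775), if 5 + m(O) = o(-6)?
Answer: -2199/4786 ≈ -0.45947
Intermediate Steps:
m(O) = -11 (m(O) = -5 - 6 = -11)
(391 + 1808)/(m(-36) - 4775) = (391 + 1808)/(-11 - 4775) = 2199/(-4786) = 2199*(-1/4786) = -2199/4786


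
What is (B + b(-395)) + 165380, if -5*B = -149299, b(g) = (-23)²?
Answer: 978844/5 ≈ 1.9577e+5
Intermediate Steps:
b(g) = 529
B = 149299/5 (B = -⅕*(-149299) = 149299/5 ≈ 29860.)
(B + b(-395)) + 165380 = (149299/5 + 529) + 165380 = 151944/5 + 165380 = 978844/5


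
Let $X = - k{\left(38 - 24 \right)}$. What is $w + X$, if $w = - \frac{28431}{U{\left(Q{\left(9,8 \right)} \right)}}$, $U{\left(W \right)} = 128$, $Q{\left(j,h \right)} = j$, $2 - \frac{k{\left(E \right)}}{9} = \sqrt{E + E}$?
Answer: $- \frac{30735}{128} + 18 \sqrt{7} \approx -192.49$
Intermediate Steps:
$k{\left(E \right)} = 18 - 9 \sqrt{2} \sqrt{E}$ ($k{\left(E \right)} = 18 - 9 \sqrt{E + E} = 18 - 9 \sqrt{2 E} = 18 - 9 \sqrt{2} \sqrt{E}$)
$w = - \frac{28431}{128} \approx -222.12$
$X = -18 + 18 \sqrt{7}$ ($X = - (18 - 9 \sqrt{2} \sqrt{38 - 24}) = - (18 - 9 \sqrt{2} \sqrt{14}) = - (18 - 18 \sqrt{7}) = -18 + 18 \sqrt{7} \approx 29.624$)
$w + X = - \frac{28431}{128} - \left(18 - 18 \sqrt{7}\right) = - \frac{30735}{128} + 18 \sqrt{7}$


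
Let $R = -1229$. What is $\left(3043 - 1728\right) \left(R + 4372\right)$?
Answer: $4133045$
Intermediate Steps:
$\left(3043 - 1728\right) \left(R + 4372\right) = \left(3043 - 1728\right) \left(-1229 + 4372\right) = 1315 \cdot 3143 = 4133045$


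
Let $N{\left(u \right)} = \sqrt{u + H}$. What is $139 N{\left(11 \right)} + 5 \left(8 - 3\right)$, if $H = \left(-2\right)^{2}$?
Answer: $25 + 139 \sqrt{15} \approx 563.34$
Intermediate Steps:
$H = 4$
$N{\left(u \right)} = \sqrt{4 + u}$ ($N{\left(u \right)} = \sqrt{u + 4} = \sqrt{4 + u}$)
$139 N{\left(11 \right)} + 5 \left(8 - 3\right) = 139 \sqrt{4 + 11} + 5 \left(8 - 3\right) = 139 \sqrt{15} + 5 \cdot 5 = 139 \sqrt{15} + 25 = 25 + 139 \sqrt{15}$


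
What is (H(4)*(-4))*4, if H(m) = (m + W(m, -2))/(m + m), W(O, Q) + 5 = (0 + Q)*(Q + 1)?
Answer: -2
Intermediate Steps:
W(O, Q) = -5 + Q*(1 + Q) (W(O, Q) = -5 + (0 + Q)*(Q + 1) = -5 + Q*(1 + Q))
H(m) = (-3 + m)/(2*m) (H(m) = (m + (-5 - 2 + (-2)²))/(m + m) = (m + (-5 - 2 + 4))/((2*m)) = (m - 3)*(1/(2*m)) = (-3 + m)*(1/(2*m)) = (-3 + m)/(2*m))
(H(4)*(-4))*4 = (((½)*(-3 + 4)/4)*(-4))*4 = (((½)*(¼)*1)*(-4))*4 = ((⅛)*(-4))*4 = -½*4 = -2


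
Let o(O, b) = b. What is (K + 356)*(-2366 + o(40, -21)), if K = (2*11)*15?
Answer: -1637482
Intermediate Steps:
K = 330 (K = 22*15 = 330)
(K + 356)*(-2366 + o(40, -21)) = (330 + 356)*(-2366 - 21) = 686*(-2387) = -1637482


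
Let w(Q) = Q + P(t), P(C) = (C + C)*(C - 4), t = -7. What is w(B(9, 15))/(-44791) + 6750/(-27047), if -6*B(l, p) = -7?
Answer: -1839216257/7268773062 ≈ -0.25303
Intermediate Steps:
B(l, p) = 7/6 (B(l, p) = -⅙*(-7) = 7/6)
P(C) = 2*C*(-4 + C) (P(C) = (2*C)*(-4 + C) = 2*C*(-4 + C))
w(Q) = 154 + Q (w(Q) = Q + 2*(-7)*(-4 - 7) = Q + 2*(-7)*(-11) = Q + 154 = 154 + Q)
w(B(9, 15))/(-44791) + 6750/(-27047) = (154 + 7/6)/(-44791) + 6750/(-27047) = (931/6)*(-1/44791) + 6750*(-1/27047) = -931/268746 - 6750/27047 = -1839216257/7268773062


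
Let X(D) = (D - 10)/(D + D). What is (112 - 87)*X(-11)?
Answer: 525/22 ≈ 23.864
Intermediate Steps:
X(D) = (-10 + D)/(2*D) (X(D) = (-10 + D)/((2*D)) = (-10 + D)*(1/(2*D)) = (-10 + D)/(2*D))
(112 - 87)*X(-11) = (112 - 87)*((1/2)*(-10 - 11)/(-11)) = 25*((1/2)*(-1/11)*(-21)) = 25*(21/22) = 525/22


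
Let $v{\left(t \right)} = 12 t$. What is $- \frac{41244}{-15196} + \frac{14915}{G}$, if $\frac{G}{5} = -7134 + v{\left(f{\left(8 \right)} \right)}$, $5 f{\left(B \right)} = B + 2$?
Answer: $\frac{61978793}{27010890} \approx 2.2946$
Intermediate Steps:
$f{\left(B \right)} = \frac{2}{5} + \frac{B}{5}$ ($f{\left(B \right)} = \frac{B + 2}{5} = \frac{2 + B}{5} = \frac{2}{5} + \frac{B}{5}$)
$G = -35550$ ($G = 5 \left(-7134 + 12 \left(\frac{2}{5} + \frac{1}{5} \cdot 8\right)\right) = 5 \left(-7134 + 12 \left(\frac{2}{5} + \frac{8}{5}\right)\right) = 5 \left(-7134 + 12 \cdot 2\right) = 5 \left(-7134 + 24\right) = 5 \left(-7110\right) = -35550$)
$- \frac{41244}{-15196} + \frac{14915}{G} = - \frac{41244}{-15196} + \frac{14915}{-35550} = \left(-41244\right) \left(- \frac{1}{15196}\right) + 14915 \left(- \frac{1}{35550}\right) = \frac{10311}{3799} - \frac{2983}{7110} = \frac{61978793}{27010890}$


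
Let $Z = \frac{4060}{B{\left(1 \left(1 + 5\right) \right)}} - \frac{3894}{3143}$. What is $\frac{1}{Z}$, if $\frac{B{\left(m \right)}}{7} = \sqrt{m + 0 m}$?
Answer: $\frac{18358263}{830754816046} + \frac{1432375105 \sqrt{6}}{830754816046} \approx 0.0042455$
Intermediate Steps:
$B{\left(m \right)} = 7 \sqrt{m}$ ($B{\left(m \right)} = 7 \sqrt{m + 0 m} = 7 \sqrt{m + 0} = 7 \sqrt{m}$)
$Z = - \frac{3894}{3143} + \frac{290 \sqrt{6}}{3}$ ($Z = \frac{4060}{7 \sqrt{1 \left(1 + 5\right)}} - \frac{3894}{3143} = \frac{4060}{7 \sqrt{1 \cdot 6}} - \frac{3894}{3143} = \frac{4060}{7 \sqrt{6}} - \frac{3894}{3143} = 4060 \frac{\sqrt{6}}{42} - \frac{3894}{3143} = \frac{290 \sqrt{6}}{3} - \frac{3894}{3143} = - \frac{3894}{3143} + \frac{290 \sqrt{6}}{3} \approx 235.55$)
$\frac{1}{Z} = \frac{1}{- \frac{3894}{3143} + \frac{290 \sqrt{6}}{3}}$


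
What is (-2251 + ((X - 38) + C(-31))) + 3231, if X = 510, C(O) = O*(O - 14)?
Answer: 2847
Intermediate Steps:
C(O) = O*(-14 + O)
(-2251 + ((X - 38) + C(-31))) + 3231 = (-2251 + ((510 - 38) - 31*(-14 - 31))) + 3231 = (-2251 + (472 - 31*(-45))) + 3231 = (-2251 + (472 + 1395)) + 3231 = (-2251 + 1867) + 3231 = -384 + 3231 = 2847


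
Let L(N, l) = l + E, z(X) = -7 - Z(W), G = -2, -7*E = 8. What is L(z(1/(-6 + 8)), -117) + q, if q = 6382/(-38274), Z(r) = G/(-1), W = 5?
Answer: -15848636/133959 ≈ -118.31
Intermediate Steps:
E = -8/7 (E = -1/7*8 = -8/7 ≈ -1.1429)
Z(r) = 2 (Z(r) = -2/(-1) = -2*(-1) = 2)
z(X) = -9 (z(X) = -7 - 1*2 = -7 - 2 = -9)
L(N, l) = -8/7 + l (L(N, l) = l - 8/7 = -8/7 + l)
q = -3191/19137 (q = 6382*(-1/38274) = -3191/19137 ≈ -0.16674)
L(z(1/(-6 + 8)), -117) + q = (-8/7 - 117) - 3191/19137 = -827/7 - 3191/19137 = -15848636/133959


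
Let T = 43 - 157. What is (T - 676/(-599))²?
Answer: 4571112100/358801 ≈ 12740.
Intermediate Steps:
T = -114
(T - 676/(-599))² = (-114 - 676/(-599))² = (-114 - 676*(-1/599))² = (-114 + 676/599)² = (-67610/599)² = 4571112100/358801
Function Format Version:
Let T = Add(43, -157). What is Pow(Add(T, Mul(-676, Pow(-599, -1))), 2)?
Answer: Rational(4571112100, 358801) ≈ 12740.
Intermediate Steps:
T = -114
Pow(Add(T, Mul(-676, Pow(-599, -1))), 2) = Pow(Add(-114, Mul(-676, Pow(-599, -1))), 2) = Pow(Add(-114, Mul(-676, Rational(-1, 599))), 2) = Pow(Add(-114, Rational(676, 599)), 2) = Pow(Rational(-67610, 599), 2) = Rational(4571112100, 358801)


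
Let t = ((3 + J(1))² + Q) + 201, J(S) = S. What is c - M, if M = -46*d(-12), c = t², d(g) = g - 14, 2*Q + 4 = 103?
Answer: 279305/4 ≈ 69826.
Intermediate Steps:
Q = 99/2 (Q = -2 + (½)*103 = -2 + 103/2 = 99/2 ≈ 49.500)
d(g) = -14 + g
t = 533/2 (t = ((3 + 1)² + 99/2) + 201 = (4² + 99/2) + 201 = (16 + 99/2) + 201 = 131/2 + 201 = 533/2 ≈ 266.50)
c = 284089/4 (c = (533/2)² = 284089/4 ≈ 71022.)
M = 1196 (M = -46*(-14 - 12) = -46*(-26) = 1196)
c - M = 284089/4 - 1*1196 = 284089/4 - 1196 = 279305/4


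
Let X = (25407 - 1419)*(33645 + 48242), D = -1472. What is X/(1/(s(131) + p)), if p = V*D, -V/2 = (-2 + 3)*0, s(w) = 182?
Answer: 357503574792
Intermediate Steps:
V = 0 (V = -2*(-2 + 3)*0 = -2*0 = 0)
X = 1964305356 (X = 23988*81887 = 1964305356)
p = 0 (p = 0*(-1472) = 0)
X/(1/(s(131) + p)) = 1964305356/(1/(182 + 0)) = 1964305356/(1/182) = 1964305356*182 = 357503574792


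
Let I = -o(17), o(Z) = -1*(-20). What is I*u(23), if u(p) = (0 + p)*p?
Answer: -10580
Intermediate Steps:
u(p) = p² (u(p) = p*p = p²)
o(Z) = 20
I = -20 (I = -1*20 = -20)
I*u(23) = -20*23² = -20*529 = -10580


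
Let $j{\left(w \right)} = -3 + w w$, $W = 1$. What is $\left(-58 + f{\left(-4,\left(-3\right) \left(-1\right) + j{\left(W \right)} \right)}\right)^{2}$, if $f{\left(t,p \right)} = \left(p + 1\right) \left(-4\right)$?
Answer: $4356$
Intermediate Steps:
$j{\left(w \right)} = -3 + w^{2}$
$f{\left(t,p \right)} = -4 - 4 p$ ($f{\left(t,p \right)} = \left(1 + p\right) \left(-4\right) = -4 - 4 p$)
$\left(-58 + f{\left(-4,\left(-3\right) \left(-1\right) + j{\left(W \right)} \right)}\right)^{2} = \left(-58 - \left(4 + 4 \left(\left(-3\right) \left(-1\right) - \left(3 - 1^{2}\right)\right)\right)\right)^{2} = \left(-58 - \left(4 + 4 \left(3 + \left(-3 + 1\right)\right)\right)\right)^{2} = \left(-58 - \left(4 + 4 \left(3 - 2\right)\right)\right)^{2} = \left(-58 - 8\right)^{2} = \left(-66\right)^{2} = 4356$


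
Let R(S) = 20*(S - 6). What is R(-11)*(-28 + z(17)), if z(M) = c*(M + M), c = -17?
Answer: 206040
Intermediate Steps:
R(S) = -120 + 20*S (R(S) = 20*(-6 + S) = -120 + 20*S)
z(M) = -34*M (z(M) = -17*(M + M) = -34*M)
R(-11)*(-28 + z(17)) = (-120 + 20*(-11))*(-28 - 34*17) = (-120 - 220)*(-28 - 578) = -340*(-606) = 206040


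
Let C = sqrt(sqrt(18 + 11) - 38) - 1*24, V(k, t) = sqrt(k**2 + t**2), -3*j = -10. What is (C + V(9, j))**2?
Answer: (-72 + sqrt(829) + 3*I*sqrt(38 - sqrt(29)))**2/9 ≈ 174.82 - 164.5*I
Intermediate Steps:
j = 10/3 (j = -1/3*(-10) = 10/3 ≈ 3.3333)
C = -24 + sqrt(-38 + sqrt(29)) (C = sqrt(sqrt(29) - 38) - 24 = sqrt(-38 + sqrt(29)) - 24 = -24 + sqrt(-38 + sqrt(29)) ≈ -24.0 + 5.7109*I)
(C + V(9, j))**2 = ((-24 + I*sqrt(38 - sqrt(29))) + sqrt(9**2 + (10/3)**2))**2 = ((-24 + I*sqrt(38 - sqrt(29))) + sqrt(81 + 100/9))**2 = ((-24 + I*sqrt(38 - sqrt(29))) + sqrt(829/9))**2 = ((-24 + I*sqrt(38 - sqrt(29))) + sqrt(829)/3)**2 = (-24 + sqrt(829)/3 + I*sqrt(38 - sqrt(29)))**2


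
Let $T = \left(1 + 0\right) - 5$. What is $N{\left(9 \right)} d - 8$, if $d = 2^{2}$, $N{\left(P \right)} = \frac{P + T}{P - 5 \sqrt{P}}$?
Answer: $- \frac{34}{3} \approx -11.333$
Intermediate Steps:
$T = -4$ ($T = 1 - 5 = -4$)
$N{\left(P \right)} = \frac{-4 + P}{P - 5 \sqrt{P}}$ ($N{\left(P \right)} = \frac{P - 4}{P - 5 \sqrt{P}} = \frac{-4 + P}{P - 5 \sqrt{P}}$)
$d = 4$
$N{\left(9 \right)} d - 8 = \frac{4 - 9}{\left(-1\right) 9 + 5 \sqrt{9}} \cdot 4 - 8 = \frac{4 - 9}{-9 + 5 \cdot 3} \cdot 4 - 8 = \frac{1}{-9 + 15} \left(-5\right) 4 - 8 = \frac{1}{6} \left(-5\right) 4 - 8 = \left(- \frac{5}{6}\right) 4 - 8 = - \frac{10}{3} - 8 = - \frac{34}{3}$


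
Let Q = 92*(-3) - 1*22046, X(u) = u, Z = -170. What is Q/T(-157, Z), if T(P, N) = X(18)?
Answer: -11161/9 ≈ -1240.1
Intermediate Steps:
T(P, N) = 18
Q = -22322 (Q = -276 - 22046 = -22322)
Q/T(-157, Z) = -22322/18 = -22322*1/18 = -11161/9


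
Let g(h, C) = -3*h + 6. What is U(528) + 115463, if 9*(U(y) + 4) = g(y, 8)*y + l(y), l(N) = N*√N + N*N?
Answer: 53859 + 704*√33/3 ≈ 55207.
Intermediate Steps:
g(h, C) = 6 - 3*h
l(N) = N² + N^(3/2) (l(N) = N^(3/2) + N² = N² + N^(3/2))
U(y) = -4 + y²/9 + y^(3/2)/9 + y*(6 - 3*y)/9 (U(y) = -4 + ((6 - 3*y)*y + (y² + y^(3/2)))/9 = -4 + (y*(6 - 3*y) + (y² + y^(3/2)))/9 = -4 + (y² + y^(3/2) + y*(6 - 3*y))/9 = -4 + (y²/9 + y^(3/2)/9 + y*(6 - 3*y)/9) = -4 + y²/9 + y^(3/2)/9 + y*(6 - 3*y)/9)
U(528) + 115463 = (-4 - 2/9*528² + 528^(3/2)/9 + (⅔)*528) + 115463 = (-4 - 2/9*278784 + (2112*√33)/9 + 352) + 115463 = (-4 - 61952 + 704*√33/3 + 352) + 115463 = (-61604 + 704*√33/3) + 115463 = 53859 + 704*√33/3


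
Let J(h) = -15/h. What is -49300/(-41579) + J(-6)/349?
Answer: 34619295/29022142 ≈ 1.1929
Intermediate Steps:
-49300/(-41579) + J(-6)/349 = -49300/(-41579) - 15/(-6)/349 = -49300*(-1/41579) - 15*(-⅙)*(1/349) = 49300/41579 + (5/2)*(1/349) = 49300/41579 + 5/698 = 34619295/29022142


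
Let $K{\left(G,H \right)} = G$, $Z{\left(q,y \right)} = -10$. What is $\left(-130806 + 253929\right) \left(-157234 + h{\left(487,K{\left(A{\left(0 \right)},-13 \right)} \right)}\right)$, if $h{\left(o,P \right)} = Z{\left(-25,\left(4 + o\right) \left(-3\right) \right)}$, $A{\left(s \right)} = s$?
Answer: $-19360353012$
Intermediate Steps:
$h{\left(o,P \right)} = -10$
$\left(-130806 + 253929\right) \left(-157234 + h{\left(487,K{\left(A{\left(0 \right)},-13 \right)} \right)}\right) = \left(-130806 + 253929\right) \left(-157234 - 10\right) = 123123 \left(-157244\right) = -19360353012$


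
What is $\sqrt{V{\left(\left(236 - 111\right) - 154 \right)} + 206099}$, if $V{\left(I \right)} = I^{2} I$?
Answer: $3 \sqrt{20190} \approx 426.27$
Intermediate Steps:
$V{\left(I \right)} = I^{3}$
$\sqrt{V{\left(\left(236 - 111\right) - 154 \right)} + 206099} = \sqrt{\left(\left(236 - 111\right) - 154\right)^{3} + 206099} = \sqrt{\left(125 - 154\right)^{3} + 206099} = \sqrt{\left(-29\right)^{3} + 206099} = \sqrt{-24389 + 206099} = \sqrt{181710} = 3 \sqrt{20190}$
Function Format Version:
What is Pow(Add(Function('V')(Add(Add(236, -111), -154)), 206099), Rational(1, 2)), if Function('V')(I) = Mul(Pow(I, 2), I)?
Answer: Mul(3, Pow(20190, Rational(1, 2))) ≈ 426.27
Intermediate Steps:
Function('V')(I) = Pow(I, 3)
Pow(Add(Function('V')(Add(Add(236, -111), -154)), 206099), Rational(1, 2)) = Pow(Add(Pow(Add(Add(236, -111), -154), 3), 206099), Rational(1, 2)) = Pow(Add(Pow(Add(125, -154), 3), 206099), Rational(1, 2)) = Pow(Add(Pow(-29, 3), 206099), Rational(1, 2)) = Pow(Add(-24389, 206099), Rational(1, 2)) = Pow(181710, Rational(1, 2)) = Mul(3, Pow(20190, Rational(1, 2)))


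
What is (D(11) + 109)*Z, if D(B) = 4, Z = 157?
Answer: 17741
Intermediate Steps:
(D(11) + 109)*Z = (4 + 109)*157 = 113*157 = 17741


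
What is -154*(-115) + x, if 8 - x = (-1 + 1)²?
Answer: 17718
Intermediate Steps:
x = 8 (x = 8 - (-1 + 1)² = 8 - 1*0² = 8 - 1*0 = 8 + 0 = 8)
-154*(-115) + x = -154*(-115) + 8 = 17710 + 8 = 17718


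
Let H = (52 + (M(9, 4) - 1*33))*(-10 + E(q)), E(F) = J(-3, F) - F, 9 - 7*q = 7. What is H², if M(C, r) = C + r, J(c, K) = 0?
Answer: 5308416/49 ≈ 1.0834e+5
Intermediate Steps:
q = 2/7 (q = 9/7 - ⅐*7 = 9/7 - 1 = 2/7 ≈ 0.28571)
E(F) = -F (E(F) = 0 - F = -F)
H = -2304/7 (H = (52 + ((9 + 4) - 1*33))*(-10 - 1*2/7) = (52 + (13 - 33))*(-10 - 2/7) = (52 - 20)*(-72/7) = 32*(-72/7) = -2304/7 ≈ -329.14)
H² = (-2304/7)² = 5308416/49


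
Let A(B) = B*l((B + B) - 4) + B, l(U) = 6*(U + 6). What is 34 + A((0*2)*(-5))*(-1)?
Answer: 34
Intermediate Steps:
l(U) = 36 + 6*U (l(U) = 6*(6 + U) = 36 + 6*U)
A(B) = B + B*(12 + 12*B) (A(B) = B*(36 + 6*((B + B) - 4)) + B = B*(36 + 6*(2*B - 4)) + B = B*(36 + 6*(-4 + 2*B)) + B = B*(36 + (-24 + 12*B)) + B = B*(12 + 12*B) + B = B + B*(12 + 12*B))
34 + A((0*2)*(-5))*(-1) = 34 + (((0*2)*(-5))*(13 + 12*((0*2)*(-5))))*(-1) = 34 + ((0*(-5))*(13 + 12*(0*(-5))))*(-1) = 34 + (0*(13 + 12*0))*(-1) = 34 + (0*(13 + 0))*(-1) = 34 + (0*13)*(-1) = 34 + 0*(-1) = 34 + 0 = 34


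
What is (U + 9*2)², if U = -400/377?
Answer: 40780996/142129 ≈ 286.93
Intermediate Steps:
U = -400/377 (U = -400*1/377 = -400/377 ≈ -1.0610)
(U + 9*2)² = (-400/377 + 9*2)² = (-400/377 + 18)² = (6386/377)² = 40780996/142129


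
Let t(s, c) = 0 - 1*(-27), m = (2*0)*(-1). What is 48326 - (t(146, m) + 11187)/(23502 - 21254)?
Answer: 54312817/1124 ≈ 48321.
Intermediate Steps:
m = 0 (m = 0*(-1) = 0)
t(s, c) = 27 (t(s, c) = 0 + 27 = 27)
48326 - (t(146, m) + 11187)/(23502 - 21254) = 48326 - (27 + 11187)/(23502 - 21254) = 48326 - 11214/2248 = 48326 - 1*5607/1124 = 48326 - 5607/1124 = 54312817/1124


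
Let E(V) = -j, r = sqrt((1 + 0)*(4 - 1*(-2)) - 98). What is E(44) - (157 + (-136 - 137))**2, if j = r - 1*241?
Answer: -13215 - 2*I*sqrt(23) ≈ -13215.0 - 9.5917*I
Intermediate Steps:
r = 2*I*sqrt(23) (r = sqrt(1*(4 + 2) - 98) = sqrt(1*6 - 98) = sqrt(6 - 98) = sqrt(-92) = 2*I*sqrt(23) ≈ 9.5917*I)
j = -241 + 2*I*sqrt(23) (j = 2*I*sqrt(23) - 1*241 = 2*I*sqrt(23) - 241 = -241 + 2*I*sqrt(23) ≈ -241.0 + 9.5917*I)
E(V) = 241 - 2*I*sqrt(23) (E(V) = -(-241 + 2*I*sqrt(23)) = 241 - 2*I*sqrt(23))
E(44) - (157 + (-136 - 137))**2 = (241 - 2*I*sqrt(23)) - (157 + (-136 - 137))**2 = (241 - 2*I*sqrt(23)) - (157 - 273)**2 = (241 - 2*I*sqrt(23)) - 1*(-116)**2 = (241 - 2*I*sqrt(23)) - 1*13456 = (241 - 2*I*sqrt(23)) - 13456 = -13215 - 2*I*sqrt(23)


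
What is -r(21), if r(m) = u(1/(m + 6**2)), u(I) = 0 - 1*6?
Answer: 6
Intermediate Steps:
u(I) = -6 (u(I) = 0 - 6 = -6)
r(m) = -6
-r(21) = -1*(-6) = 6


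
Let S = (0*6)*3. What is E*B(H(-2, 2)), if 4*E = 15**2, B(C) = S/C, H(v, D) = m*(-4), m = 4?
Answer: 0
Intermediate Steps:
H(v, D) = -16 (H(v, D) = 4*(-4) = -16)
S = 0 (S = 0*3 = 0)
B(C) = 0 (B(C) = 0/C = 0)
E = 225/4 (E = (1/4)*15**2 = (1/4)*225 = 225/4 ≈ 56.250)
E*B(H(-2, 2)) = (225/4)*0 = 0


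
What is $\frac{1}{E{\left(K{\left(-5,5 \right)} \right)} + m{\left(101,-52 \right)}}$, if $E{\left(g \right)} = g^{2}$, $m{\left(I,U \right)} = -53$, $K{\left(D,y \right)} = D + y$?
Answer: $- \frac{1}{53} \approx -0.018868$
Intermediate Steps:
$\frac{1}{E{\left(K{\left(-5,5 \right)} \right)} + m{\left(101,-52 \right)}} = \frac{1}{\left(-5 + 5\right)^{2} - 53} = \frac{1}{0^{2} - 53} = \frac{1}{0 - 53} = \frac{1}{-53} = - \frac{1}{53}$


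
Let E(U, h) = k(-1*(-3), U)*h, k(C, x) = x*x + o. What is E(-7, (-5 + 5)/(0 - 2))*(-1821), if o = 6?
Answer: 0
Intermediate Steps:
k(C, x) = 6 + x² (k(C, x) = x*x + 6 = x² + 6 = 6 + x²)
E(U, h) = h*(6 + U²) (E(U, h) = (6 + U²)*h = h*(6 + U²))
E(-7, (-5 + 5)/(0 - 2))*(-1821) = (((-5 + 5)/(0 - 2))*(6 + (-7)²))*(-1821) = ((0/(-2))*(6 + 49))*(-1821) = ((0*(-½))*55)*(-1821) = (0*55)*(-1821) = 0*(-1821) = 0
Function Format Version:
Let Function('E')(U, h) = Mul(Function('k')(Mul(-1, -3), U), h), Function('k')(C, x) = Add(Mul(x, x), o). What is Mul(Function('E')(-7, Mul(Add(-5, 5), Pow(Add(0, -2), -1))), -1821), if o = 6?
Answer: 0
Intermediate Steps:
Function('k')(C, x) = Add(6, Pow(x, 2)) (Function('k')(C, x) = Add(Mul(x, x), 6) = Add(Pow(x, 2), 6) = Add(6, Pow(x, 2)))
Function('E')(U, h) = Mul(h, Add(6, Pow(U, 2))) (Function('E')(U, h) = Mul(Add(6, Pow(U, 2)), h) = Mul(h, Add(6, Pow(U, 2))))
Mul(Function('E')(-7, Mul(Add(-5, 5), Pow(Add(0, -2), -1))), -1821) = Mul(Mul(Mul(Add(-5, 5), Pow(Add(0, -2), -1)), Add(6, Pow(-7, 2))), -1821) = Mul(Mul(Mul(0, Pow(-2, -1)), Add(6, 49)), -1821) = Mul(Mul(Mul(0, Rational(-1, 2)), 55), -1821) = Mul(Mul(0, 55), -1821) = Mul(0, -1821) = 0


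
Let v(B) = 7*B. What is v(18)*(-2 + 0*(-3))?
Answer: -252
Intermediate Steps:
v(18)*(-2 + 0*(-3)) = (7*18)*(-2 + 0*(-3)) = 126*(-2 + 0) = 126*(-2) = -252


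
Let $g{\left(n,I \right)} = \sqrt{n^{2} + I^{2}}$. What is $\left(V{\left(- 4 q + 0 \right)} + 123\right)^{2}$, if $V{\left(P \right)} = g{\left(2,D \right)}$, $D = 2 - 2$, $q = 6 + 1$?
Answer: $15625$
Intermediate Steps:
$q = 7$
$D = 0$ ($D = 2 - 2 = 0$)
$g{\left(n,I \right)} = \sqrt{I^{2} + n^{2}}$
$V{\left(P \right)} = 2$ ($V{\left(P \right)} = \sqrt{0^{2} + 2^{2}} = \sqrt{0 + 4} = \sqrt{4} = 2$)
$\left(V{\left(- 4 q + 0 \right)} + 123\right)^{2} = \left(2 + 123\right)^{2} = 125^{2} = 15625$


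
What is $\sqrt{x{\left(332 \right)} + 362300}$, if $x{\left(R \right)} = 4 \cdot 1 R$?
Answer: $2 \sqrt{90907} \approx 603.02$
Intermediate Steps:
$x{\left(R \right)} = 4 R$
$\sqrt{x{\left(332 \right)} + 362300} = \sqrt{4 \cdot 332 + 362300} = \sqrt{1328 + 362300} = \sqrt{363628} = 2 \sqrt{90907}$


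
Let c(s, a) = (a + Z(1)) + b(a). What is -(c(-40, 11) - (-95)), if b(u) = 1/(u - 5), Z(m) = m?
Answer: -643/6 ≈ -107.17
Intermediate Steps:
b(u) = 1/(-5 + u)
c(s, a) = 1 + a + 1/(-5 + a) (c(s, a) = (a + 1) + 1/(-5 + a) = (1 + a) + 1/(-5 + a) = 1 + a + 1/(-5 + a))
-(c(-40, 11) - (-95)) = -((1 + (1 + 11)*(-5 + 11))/(-5 + 11) - (-95)) = -((1 + 12*6)/6 - 1*(-95)) = -((1 + 72)/6 + 95) = -((⅙)*73 + 95) = -(73/6 + 95) = -1*643/6 = -643/6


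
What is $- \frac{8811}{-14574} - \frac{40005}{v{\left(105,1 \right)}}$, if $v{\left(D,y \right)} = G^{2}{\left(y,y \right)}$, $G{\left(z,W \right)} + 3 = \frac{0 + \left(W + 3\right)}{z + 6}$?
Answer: $- \frac{9522021417}{1403962} \approx -6782.3$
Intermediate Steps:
$G{\left(z,W \right)} = -3 + \frac{3 + W}{6 + z}$ ($G{\left(z,W \right)} = -3 + \frac{0 + \left(W + 3\right)}{z + 6} = -3 + \frac{0 + \left(3 + W\right)}{6 + z} = -3 + \frac{3 + W}{6 + z}$)
$v{\left(D,y \right)} = \frac{\left(-15 - 2 y\right)^{2}}{\left(6 + y\right)^{2}}$ ($v{\left(D,y \right)} = \left(\frac{-15 + y - 3 y}{6 + y}\right)^{2} = \left(\frac{-15 - 2 y}{6 + y}\right)^{2} = \frac{\left(-15 - 2 y\right)^{2}}{\left(6 + y\right)^{2}}$)
$- \frac{8811}{-14574} - \frac{40005}{v{\left(105,1 \right)}} = - \frac{8811}{-14574} - \frac{40005}{\frac{1}{\left(6 + 1\right)^{2}} \left(15 + 2 \cdot 1\right)^{2}} = \left(-8811\right) \left(- \frac{1}{14574}\right) - \frac{40005}{\frac{1}{49} \left(15 + 2\right)^{2}} = \frac{2937}{4858} - \frac{40005}{\frac{1}{49} \cdot 17^{2}} = \frac{2937}{4858} - \frac{40005}{\frac{1}{49} \cdot 289} = \frac{2937}{4858} - \frac{40005}{\frac{289}{49}} = \frac{2937}{4858} - \frac{1960245}{289} = - \frac{9522021417}{1403962}$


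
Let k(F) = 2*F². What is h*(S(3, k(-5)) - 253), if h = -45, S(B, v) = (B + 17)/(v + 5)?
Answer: 125055/11 ≈ 11369.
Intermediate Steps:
S(B, v) = (17 + B)/(5 + v)
h*(S(3, k(-5)) - 253) = -45*((17 + 3)/(5 + 2*(-5)²) - 253) = -45*(20/(5 + 2*25) - 253) = -45*(20/(5 + 50) - 253) = -45*(20/55 - 253) = -45*((1/55)*20 - 253) = -45*(4/11 - 253) = -45*(-2779/11) = 125055/11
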